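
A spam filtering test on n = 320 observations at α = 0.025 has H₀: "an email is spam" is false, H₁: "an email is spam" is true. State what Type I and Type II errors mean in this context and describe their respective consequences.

Type I (false positive): concluding that an email is spam when it is not — a legitimate email is sent to the spam folder and the user misses it. Type II (false negative): failing to conclude that an email is spam when it is — a spam email lands in the inbox. Which is costlier depends on domain priorities and is a judgement call rather than a statistical fact.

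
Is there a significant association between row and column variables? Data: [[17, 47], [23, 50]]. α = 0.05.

χ² = 0.403. df = 1, critical = 3.841. Fail to reject H₀. No evidence of dependence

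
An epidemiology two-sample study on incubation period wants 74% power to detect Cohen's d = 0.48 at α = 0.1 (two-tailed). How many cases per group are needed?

z_{α/2} = 1.645, z_β = Φ⁻¹(0.74) = 0.643. For small effect (d = 0.48): n per group = 2(z_{α/2} + z_β)²/d² = 2(1.645 + 0.643)²/0.48² = 45.4 → 46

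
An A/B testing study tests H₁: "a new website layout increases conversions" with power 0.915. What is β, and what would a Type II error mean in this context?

β = 1 - power = 1 - 0.915 = 0.085. A Type II error is failing to reject H₀ when H₀ is false (false negative) — here, failing to conclude that a new website layout increases conversions when in fact it is true. Consequence: discarding a layout that would have improved conversions — lost revenue.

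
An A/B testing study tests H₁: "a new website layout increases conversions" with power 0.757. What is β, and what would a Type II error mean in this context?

β = 1 - power = 1 - 0.757 = 0.243. A Type II error is failing to reject H₀ when H₀ is false (false negative) — here, failing to conclude that a new website layout increases conversions when in fact it is true. Consequence: discarding a layout that would have improved conversions — lost revenue.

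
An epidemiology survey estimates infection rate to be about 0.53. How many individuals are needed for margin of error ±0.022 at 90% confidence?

n = z²p(1-p)/E² = 1.645²×0.53×0.47/0.022² = 1392.7 → n = 1393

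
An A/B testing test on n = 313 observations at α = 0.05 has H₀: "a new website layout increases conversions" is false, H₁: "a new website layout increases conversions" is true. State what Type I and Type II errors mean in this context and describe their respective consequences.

Type I (false positive): concluding that a new website layout increases conversions when it is not — rolling out a layout that doesn't actually help — wasted engineering effort. Type II (false negative): failing to conclude that a new website layout increases conversions when it is — discarding a layout that would have improved conversions — lost revenue. Which is costlier depends on domain priorities and is a judgement call rather than a statistical fact.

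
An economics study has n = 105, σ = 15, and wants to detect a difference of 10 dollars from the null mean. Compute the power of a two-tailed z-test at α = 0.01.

SE = σ/√n = 15/√105 = 1.464. Non-centrality λ = d/SE = 10/1.464 = 6.831. Power ≈ Φ(λ - z_{α/2}) = Φ(6.831 - 2.576) = Φ(4.255) = 1.0.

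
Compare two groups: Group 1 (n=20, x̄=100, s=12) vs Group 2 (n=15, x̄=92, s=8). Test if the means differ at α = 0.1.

Pooled sp = 10.49. t = 2.233, df = 33. Critical t = ±1.692. Reject H₀.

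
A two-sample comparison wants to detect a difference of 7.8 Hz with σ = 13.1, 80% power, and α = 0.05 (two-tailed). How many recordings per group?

n per group = 2(z_α/2 + z_β)²σ²/d² = 2×(1.96 + 0.84)²×13.1²/7.8² = 44.2 → n = 45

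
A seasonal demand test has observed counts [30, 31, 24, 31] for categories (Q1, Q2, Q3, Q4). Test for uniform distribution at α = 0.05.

Expected = 29 each. χ² = Σ(O-E)²/E = 1.172. df = 3, critical value = 7.815. Fail to reject H₀.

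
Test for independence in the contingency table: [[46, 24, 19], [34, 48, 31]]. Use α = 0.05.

χ² = 9.969. df = 2, critical = 5.991. Reject H₀. Variables are dependent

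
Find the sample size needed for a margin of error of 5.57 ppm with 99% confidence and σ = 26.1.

n = (z*σ/E)² = (2.576×26.1/5.57)² = 145.7 → n = 146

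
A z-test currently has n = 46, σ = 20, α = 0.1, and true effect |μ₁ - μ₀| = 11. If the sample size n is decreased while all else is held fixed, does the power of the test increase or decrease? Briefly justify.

Power decreases: a smaller n inflates the standard error σ/√n, pulling the sampling distribution under H₁ back toward the critical value.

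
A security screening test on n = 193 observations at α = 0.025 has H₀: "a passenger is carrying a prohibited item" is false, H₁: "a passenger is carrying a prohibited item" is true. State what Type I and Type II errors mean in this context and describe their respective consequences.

Type I (false positive): concluding that a passenger is carrying a prohibited item when it is not — detaining an innocent passenger — delay and inconvenience. Type II (false negative): failing to conclude that a passenger is carrying a prohibited item when it is — letting a prohibited item through — security breach. Which is costlier depends on domain priorities and is a judgement call rather than a statistical fact.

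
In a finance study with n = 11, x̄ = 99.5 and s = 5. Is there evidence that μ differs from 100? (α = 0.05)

t = (x̄ - μ₀)/(s/√n) = (99.5 - 100)/(5/√11) = -0.332. df = 10, critical t = ±2.228. Fail to reject H₀.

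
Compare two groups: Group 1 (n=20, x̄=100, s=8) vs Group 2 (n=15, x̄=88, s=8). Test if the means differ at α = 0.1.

Pooled sp = 8.0. t = 4.392, df = 33. Critical t = ±1.692. Reject H₀.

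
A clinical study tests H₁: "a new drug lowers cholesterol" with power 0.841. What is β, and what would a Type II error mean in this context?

β = 1 - power = 1 - 0.841 = 0.159. A Type II error is failing to reject H₀ when H₀ is false (false negative) — here, failing to conclude that a new drug lowers cholesterol when in fact it is true. Consequence: shelving an effective drug — patients miss out on a treatment that would have helped.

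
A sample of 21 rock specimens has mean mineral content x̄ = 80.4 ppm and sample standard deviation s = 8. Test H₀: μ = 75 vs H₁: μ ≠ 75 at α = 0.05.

t = (x̄ - μ₀)/(s/√n) = (80.4 - 75)/(8/√21) = 3.093. df = 20, critical t = ±2.086. Reject H₀.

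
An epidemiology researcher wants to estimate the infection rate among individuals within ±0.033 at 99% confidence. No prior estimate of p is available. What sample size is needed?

Conservative approach: use p = 0.5 (maximizes p(1-p) = 0.25). n = z²(0.25)/E² = 2.576²×0.25/0.033² = 1523.4 → n = 1524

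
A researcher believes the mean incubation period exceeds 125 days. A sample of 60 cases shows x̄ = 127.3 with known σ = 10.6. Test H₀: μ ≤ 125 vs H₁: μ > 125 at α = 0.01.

z = 1.681. Critical value: 2.33. Fail to reject H₀.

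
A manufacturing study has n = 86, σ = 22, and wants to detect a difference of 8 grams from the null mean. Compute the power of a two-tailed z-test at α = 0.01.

SE = σ/√n = 22/√86 = 2.372. Non-centrality λ = d/SE = 8/2.372 = 3.372. Power ≈ Φ(λ - z_{α/2}) = Φ(3.372 - 2.576) = Φ(0.796) = 0.787.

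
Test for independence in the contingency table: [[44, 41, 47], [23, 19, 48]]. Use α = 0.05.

χ² = 6.963. df = 2, critical = 5.991. Reject H₀. Variables are dependent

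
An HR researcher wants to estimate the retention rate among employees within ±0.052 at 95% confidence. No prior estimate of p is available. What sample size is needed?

Conservative approach: use p = 0.5 (maximizes p(1-p) = 0.25). n = z²(0.25)/E² = 1.96²×0.25/0.052² = 355.2 → n = 356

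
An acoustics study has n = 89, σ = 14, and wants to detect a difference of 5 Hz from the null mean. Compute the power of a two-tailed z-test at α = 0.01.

SE = σ/√n = 14/√89 = 1.484. Non-centrality λ = d/SE = 5/1.484 = 3.369. Power ≈ Φ(λ - z_{α/2}) = Φ(3.369 - 2.576) = Φ(0.793) = 0.786.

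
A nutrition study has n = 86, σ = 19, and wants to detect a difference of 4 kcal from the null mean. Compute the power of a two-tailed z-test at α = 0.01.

SE = σ/√n = 19/√86 = 2.049. Non-centrality λ = d/SE = 4/2.049 = 1.952. Power ≈ Φ(λ - z_{α/2}) = Φ(1.952 - 2.576) = Φ(-0.624) = 0.266.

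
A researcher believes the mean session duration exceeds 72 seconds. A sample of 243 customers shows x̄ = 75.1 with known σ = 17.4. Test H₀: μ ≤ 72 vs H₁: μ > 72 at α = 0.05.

z = 2.777. Critical value: 1.645. Reject H₀.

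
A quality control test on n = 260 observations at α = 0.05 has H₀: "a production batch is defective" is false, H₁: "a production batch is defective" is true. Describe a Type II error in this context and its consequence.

Type II error: failing to reject H₀ when it is false — concluding that a production batch is defective is not supported when in fact it is. Consequence: shipping a defective batch — faulty products reach customers.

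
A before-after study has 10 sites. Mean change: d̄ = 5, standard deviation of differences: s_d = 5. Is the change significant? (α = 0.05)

t = d̄/(s_d/√n) = 5/(5/√10) = 3.162. df = 9, critical t = ±2.262. Reject H₀.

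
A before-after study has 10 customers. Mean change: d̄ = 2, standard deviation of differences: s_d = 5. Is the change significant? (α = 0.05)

t = d̄/(s_d/√n) = 2/(5/√10) = 1.265. df = 9, critical t = ±2.262. Fail to reject H₀.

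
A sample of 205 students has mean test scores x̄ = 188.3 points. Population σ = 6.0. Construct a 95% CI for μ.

CI = x̄ ± z*(σ/√n) = 188.3 ± 1.96(6.0/√205) = 188.3 ± 0.82 = (187.48, 189.12)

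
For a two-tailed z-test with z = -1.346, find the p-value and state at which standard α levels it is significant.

p = 2·P(Z > |-1.346|) = 2·(1 - Φ(1.346)) ≈ 0.1783. Not significant at any standard level.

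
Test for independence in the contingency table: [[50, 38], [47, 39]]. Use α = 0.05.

χ² = 0.083. df = 1, critical = 3.841. Fail to reject H₀. No evidence of dependence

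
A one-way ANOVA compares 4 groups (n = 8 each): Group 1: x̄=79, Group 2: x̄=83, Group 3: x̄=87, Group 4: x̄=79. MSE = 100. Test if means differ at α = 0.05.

Grand mean = 82.0. SS_between = 352.0, MS_between = 117.33. F = 1.173, F_crit ≈ 2.947. Fail to reject H₀.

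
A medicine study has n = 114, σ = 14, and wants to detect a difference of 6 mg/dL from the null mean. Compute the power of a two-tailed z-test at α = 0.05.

SE = σ/√n = 14/√114 = 1.311. Non-centrality λ = d/SE = 6/1.311 = 4.576. Power ≈ Φ(λ - z_{α/2}) = Φ(4.576 - 1.96) = Φ(2.616) = 0.996.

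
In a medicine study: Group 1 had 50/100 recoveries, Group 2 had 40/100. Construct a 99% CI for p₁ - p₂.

p̂₁ = 0.5, p̂₂ = 0.4. Difference = 0.1. CI = (-0.08, 0.28)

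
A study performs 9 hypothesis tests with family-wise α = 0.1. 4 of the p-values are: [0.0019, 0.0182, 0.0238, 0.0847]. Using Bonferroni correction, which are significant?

Bonferroni α = 0.1/9 = 0.01111. Significant p-values: [0.0019]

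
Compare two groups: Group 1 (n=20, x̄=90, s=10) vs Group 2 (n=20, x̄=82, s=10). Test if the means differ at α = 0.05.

Pooled sp = 10.0. t = 2.53, df = 38. Critical t = ±2.024. Reject H₀.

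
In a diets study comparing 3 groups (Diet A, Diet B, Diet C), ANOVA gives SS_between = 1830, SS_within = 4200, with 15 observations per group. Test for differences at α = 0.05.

df_between = 2, df_within = 42. F = MS_between/MS_within = 915.0/100.0 = 9.15. F_crit ≈ 3.22. Reject H₀. At least one mean differs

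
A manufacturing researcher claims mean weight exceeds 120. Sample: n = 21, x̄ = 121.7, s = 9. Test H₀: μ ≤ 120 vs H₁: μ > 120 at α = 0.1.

t = (121.7 - 120)/(9/√21) = 0.866, df = 20. Critical t = 1.325. Fail to reject H₀.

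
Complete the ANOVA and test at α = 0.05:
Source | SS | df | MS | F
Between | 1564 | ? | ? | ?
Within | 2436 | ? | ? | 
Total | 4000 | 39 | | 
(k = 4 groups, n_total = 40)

df_between = 3, df_within = 36. MS_between = 521.33, MS_within = 67.67. F = 7.704, F_crit ≈ 2.866. Reject H₀.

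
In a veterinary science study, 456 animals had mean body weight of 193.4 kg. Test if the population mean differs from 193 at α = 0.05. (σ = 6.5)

z = (x̄ - μ₀)/(σ/√n) = (193.4 - 193)/(6.5/√456) = 1.314. Critical value: ±1.96. Since |1.314| ≤ 1.96, Fail to reject H₀.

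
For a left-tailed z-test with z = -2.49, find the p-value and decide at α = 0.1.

p = P(Z < -2.49) = Φ(-2.49) ≈ 0.0064. Since p < 0.1, reject H₀ (significant) at α = 0.1.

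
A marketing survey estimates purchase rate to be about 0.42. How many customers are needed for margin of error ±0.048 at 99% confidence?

n = z²p(1-p)/E² = 2.576²×0.42×0.58/0.048² = 701.6 → n = 702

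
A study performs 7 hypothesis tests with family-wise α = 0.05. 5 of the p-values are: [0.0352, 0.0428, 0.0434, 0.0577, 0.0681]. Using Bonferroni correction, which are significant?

Bonferroni α = 0.05/7 = 0.00714. None of the given p-values are significant.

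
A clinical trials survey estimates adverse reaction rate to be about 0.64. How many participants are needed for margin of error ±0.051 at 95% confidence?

n = z²p(1-p)/E² = 1.96²×0.64×0.36/0.051² = 340.3 → n = 341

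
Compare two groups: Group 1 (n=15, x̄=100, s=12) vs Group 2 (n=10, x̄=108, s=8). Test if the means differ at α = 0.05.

Pooled sp = 10.62. t = -1.846, df = 23. Critical t = ±2.069. Fail to reject H₀.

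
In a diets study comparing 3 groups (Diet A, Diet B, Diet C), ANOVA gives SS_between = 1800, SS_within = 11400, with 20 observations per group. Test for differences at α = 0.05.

df_between = 2, df_within = 57. F = MS_between/MS_within = 900.0/200.0 = 4.5. F_crit ≈ 3.159. Reject H₀. At least one mean differs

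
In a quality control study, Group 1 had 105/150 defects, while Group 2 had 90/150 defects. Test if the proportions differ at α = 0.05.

p̂₁ = 0.7, p̂₂ = 0.6, pooled p̂ = 0.65. z = 1.816. Critical: ±1.96. Fail to reject H₀.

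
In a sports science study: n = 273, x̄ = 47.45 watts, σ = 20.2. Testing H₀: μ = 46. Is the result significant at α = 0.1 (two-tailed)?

z = (47.45 - 46)/(20.2/√273) = 1.186. Since |z| ≤ 1.645, not significant at α = 0.1.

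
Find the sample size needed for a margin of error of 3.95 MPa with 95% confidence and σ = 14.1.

n = (z*σ/E)² = (1.96×14.1/3.95)² = 49.0 → n = 49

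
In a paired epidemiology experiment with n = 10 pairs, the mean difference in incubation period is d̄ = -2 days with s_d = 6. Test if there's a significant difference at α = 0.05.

t = d̄/(s_d/√n) = -2/(6/√10) = -1.054. df = 9, critical t = ±2.262. Fail to reject H₀.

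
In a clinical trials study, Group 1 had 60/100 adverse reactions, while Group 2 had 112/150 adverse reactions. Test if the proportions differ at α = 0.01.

p̂₁ = 0.6, p̂₂ = 0.747, pooled p̂ = 0.688. z = -2.452. Critical: ±2.576. Fail to reject H₀.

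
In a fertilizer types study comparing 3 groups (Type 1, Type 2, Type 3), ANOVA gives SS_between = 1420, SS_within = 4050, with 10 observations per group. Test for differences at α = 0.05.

df_between = 2, df_within = 27. F = MS_between/MS_within = 710.0/150.0 = 4.733. F_crit ≈ 3.354. Reject H₀. At least one mean differs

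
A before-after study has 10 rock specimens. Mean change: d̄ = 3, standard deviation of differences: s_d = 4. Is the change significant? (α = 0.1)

t = d̄/(s_d/√n) = 3/(4/√10) = 2.372. df = 9, critical t = ±1.833. Reject H₀.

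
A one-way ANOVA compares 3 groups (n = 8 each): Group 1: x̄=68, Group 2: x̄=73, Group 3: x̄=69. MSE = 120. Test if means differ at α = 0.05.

Grand mean = 70.0. SS_between = 112.0, MS_between = 56.0. F = 0.467, F_crit ≈ 3.467. Fail to reject H₀.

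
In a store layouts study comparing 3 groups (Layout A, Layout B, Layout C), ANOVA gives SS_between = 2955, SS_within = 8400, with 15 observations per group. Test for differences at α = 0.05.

df_between = 2, df_within = 42. F = MS_between/MS_within = 1477.5/200.0 = 7.388. F_crit ≈ 3.22. Reject H₀. At least one mean differs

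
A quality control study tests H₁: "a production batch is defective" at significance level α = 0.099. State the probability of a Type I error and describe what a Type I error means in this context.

P(Type I error) = α = 0.099. A Type I error is rejecting H₀ when H₀ is actually true (false positive) — here, concluding that a production batch is defective when in fact this is not the case. Consequence: scrapping a good batch — wasted material and cost for no reason.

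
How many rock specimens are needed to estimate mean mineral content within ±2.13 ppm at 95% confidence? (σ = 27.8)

n = (z*σ/E)² = (1.96×27.8/2.13)² = 654.4 → n = 655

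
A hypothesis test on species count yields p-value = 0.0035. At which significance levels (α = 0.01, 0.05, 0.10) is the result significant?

p = 0.0035. Significant at: α = 0.01, 0.05, 0.1.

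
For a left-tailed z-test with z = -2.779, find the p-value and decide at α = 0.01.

p = P(Z < -2.779) = Φ(-2.779) ≈ 0.0027. Since p < 0.01, reject H₀ (significant) at α = 0.01.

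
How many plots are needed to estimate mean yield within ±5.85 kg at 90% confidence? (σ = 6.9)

n = (z*σ/E)² = (1.645×6.9/5.85)² = 3.8 → n = 4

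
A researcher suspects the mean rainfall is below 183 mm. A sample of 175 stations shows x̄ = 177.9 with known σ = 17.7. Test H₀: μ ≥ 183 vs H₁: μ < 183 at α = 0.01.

z = -3.812. Critical value: -2.33. Reject H₀.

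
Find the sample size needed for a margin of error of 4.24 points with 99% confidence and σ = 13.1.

n = (z*σ/E)² = (2.576×13.1/4.24)² = 63.3 → n = 64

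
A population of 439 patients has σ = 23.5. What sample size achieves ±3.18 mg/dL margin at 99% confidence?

Without FPC: n₀ = (2.576×23.5/3.18)² = 362.387. With FPC: n = n₀N/(n₀+N-1) = 198.8 → n = 199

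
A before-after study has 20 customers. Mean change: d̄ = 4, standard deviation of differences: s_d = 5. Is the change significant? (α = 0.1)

t = d̄/(s_d/√n) = 4/(5/√20) = 3.578. df = 19, critical t = ±1.729. Reject H₀.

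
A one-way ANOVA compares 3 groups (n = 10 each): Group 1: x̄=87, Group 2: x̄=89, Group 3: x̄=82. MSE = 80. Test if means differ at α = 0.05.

Grand mean = 86.0. SS_between = 260.0, MS_between = 130.0. F = 1.625, F_crit ≈ 3.354. Fail to reject H₀.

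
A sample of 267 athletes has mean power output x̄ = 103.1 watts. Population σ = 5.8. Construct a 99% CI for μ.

CI = x̄ ± z*(σ/√n) = 103.1 ± 2.576(5.8/√267) = 103.1 ± 0.91 = (102.19, 104.01)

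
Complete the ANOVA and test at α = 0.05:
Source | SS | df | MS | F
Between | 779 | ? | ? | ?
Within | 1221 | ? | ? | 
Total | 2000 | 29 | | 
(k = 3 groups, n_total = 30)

df_between = 2, df_within = 27. MS_between = 389.5, MS_within = 45.22. F = 8.613, F_crit ≈ 3.354. Reject H₀.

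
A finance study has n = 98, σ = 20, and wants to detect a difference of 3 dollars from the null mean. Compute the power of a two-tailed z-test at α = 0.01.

SE = σ/√n = 20/√98 = 2.02. Non-centrality λ = d/SE = 3/2.02 = 1.485. Power ≈ Φ(λ - z_{α/2}) = Φ(1.485 - 2.576) = Φ(-1.091) = 0.138.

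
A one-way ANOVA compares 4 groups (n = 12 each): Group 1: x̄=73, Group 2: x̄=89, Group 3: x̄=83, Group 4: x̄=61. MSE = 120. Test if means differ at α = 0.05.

Grand mean = 76.5. SS_between = 5412.0, MS_between = 1804.0. F = 15.033, F_crit ≈ 2.816. Reject H₀.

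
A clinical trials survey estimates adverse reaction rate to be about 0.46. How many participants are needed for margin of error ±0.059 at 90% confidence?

n = z²p(1-p)/E² = 1.645²×0.46×0.54/0.059² = 193.1 → n = 194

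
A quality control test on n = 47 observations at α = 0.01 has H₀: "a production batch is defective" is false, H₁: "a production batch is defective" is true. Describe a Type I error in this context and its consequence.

Type I error: rejecting H₀ when it is true — concluding that a production batch is defective when in fact it is not. Consequence: scrapping a good batch — wasted material and cost for no reason.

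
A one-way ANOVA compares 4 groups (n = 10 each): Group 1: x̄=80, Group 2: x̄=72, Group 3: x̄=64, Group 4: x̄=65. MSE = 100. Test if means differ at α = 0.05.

Grand mean = 70.25. SS_between = 1647.5, MS_between = 549.17. F = 5.492, F_crit ≈ 2.866. Reject H₀.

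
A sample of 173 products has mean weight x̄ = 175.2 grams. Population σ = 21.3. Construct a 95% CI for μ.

CI = x̄ ± z*(σ/√n) = 175.2 ± 1.96(21.3/√173) = 175.2 ± 3.17 = (172.03, 178.37)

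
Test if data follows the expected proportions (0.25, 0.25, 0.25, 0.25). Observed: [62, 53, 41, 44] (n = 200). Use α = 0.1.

Expected: [50.0, 50.0, 50.0, 50.0]. χ² = 5.4. df = 3, critical = 6.251. Fail to reject H₀.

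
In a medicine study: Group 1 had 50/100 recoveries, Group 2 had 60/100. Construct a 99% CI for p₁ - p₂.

p̂₁ = 0.5, p̂₂ = 0.6. Difference = -0.1. CI = (-0.28, 0.08)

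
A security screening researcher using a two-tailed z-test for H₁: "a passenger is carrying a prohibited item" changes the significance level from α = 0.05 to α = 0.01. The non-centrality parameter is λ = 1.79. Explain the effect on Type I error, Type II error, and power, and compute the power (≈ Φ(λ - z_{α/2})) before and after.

Decreasing α from 0.05 to 0.01:
• Type I error rate decreases (α is the Type I rate by definition).
• Critical value moves from z_{α/2} = 1.96 to 2.576, so power = Φ(λ - z_{α/2}) goes from Φ(1.79 - 1.96) = 0.433 to Φ(1.79 - 2.576) = 0.216.
• Type II error rate β = 1 - power therefore increases (0.567 → 0.784).
Appropriate when false positives are costly — here, detaining an innocent passenger — delay and inconvenience.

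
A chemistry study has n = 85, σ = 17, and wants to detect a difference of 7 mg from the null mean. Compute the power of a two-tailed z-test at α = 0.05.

SE = σ/√n = 17/√85 = 1.844. Non-centrality λ = d/SE = 7/1.844 = 3.796. Power ≈ Φ(λ - z_{α/2}) = Φ(3.796 - 1.96) = Φ(1.836) = 0.967.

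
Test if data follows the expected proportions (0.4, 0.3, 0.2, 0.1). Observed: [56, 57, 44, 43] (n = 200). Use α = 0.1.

Expected: [80.0, 60.0, 40.0, 20.0]. χ² = 34.2. df = 3, critical = 6.251. Reject H₀.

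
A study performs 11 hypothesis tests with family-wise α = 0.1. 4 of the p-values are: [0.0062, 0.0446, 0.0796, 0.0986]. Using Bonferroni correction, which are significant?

Bonferroni α = 0.1/11 = 0.00909. Significant p-values: [0.0062]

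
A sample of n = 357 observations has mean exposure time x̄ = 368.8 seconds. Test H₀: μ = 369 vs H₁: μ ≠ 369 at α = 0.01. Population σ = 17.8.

z = (x̄ - μ₀)/(σ/√n) = (368.8 - 369)/(17.8/√357) = -0.212. Critical value: ±2.576. Since |-0.212| ≤ 2.576, Fail to reject H₀.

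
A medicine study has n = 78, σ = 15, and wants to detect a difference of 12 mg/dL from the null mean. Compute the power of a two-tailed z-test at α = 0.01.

SE = σ/√n = 15/√78 = 1.698. Non-centrality λ = d/SE = 12/1.698 = 7.065. Power ≈ Φ(λ - z_{α/2}) = Φ(7.065 - 2.576) = Φ(4.489) = 1.0.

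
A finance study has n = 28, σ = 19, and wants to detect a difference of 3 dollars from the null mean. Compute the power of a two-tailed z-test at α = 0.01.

SE = σ/√n = 19/√28 = 3.591. Non-centrality λ = d/SE = 3/3.591 = 0.836. Power ≈ Φ(λ - z_{α/2}) = Φ(0.836 - 2.576) = Φ(-1.74) = 0.041.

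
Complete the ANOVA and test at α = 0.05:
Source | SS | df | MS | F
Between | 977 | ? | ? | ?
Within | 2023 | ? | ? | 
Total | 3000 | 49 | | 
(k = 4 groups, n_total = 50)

df_between = 3, df_within = 46. MS_between = 325.67, MS_within = 43.98. F = 7.405, F_crit ≈ 2.807. Reject H₀.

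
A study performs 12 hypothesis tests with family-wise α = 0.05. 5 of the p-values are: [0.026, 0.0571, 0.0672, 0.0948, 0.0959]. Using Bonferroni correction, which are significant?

Bonferroni α = 0.05/12 = 0.00417. None of the given p-values are significant.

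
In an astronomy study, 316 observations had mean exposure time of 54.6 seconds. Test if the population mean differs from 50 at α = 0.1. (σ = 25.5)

z = (x̄ - μ₀)/(σ/√n) = (54.6 - 50)/(25.5/√316) = 3.207. Critical value: ±1.645. Since |3.207| > 1.645, Reject H₀.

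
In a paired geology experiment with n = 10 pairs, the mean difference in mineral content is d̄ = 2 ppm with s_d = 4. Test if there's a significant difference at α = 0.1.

t = d̄/(s_d/√n) = 2/(4/√10) = 1.581. df = 9, critical t = ±1.833. Fail to reject H₀.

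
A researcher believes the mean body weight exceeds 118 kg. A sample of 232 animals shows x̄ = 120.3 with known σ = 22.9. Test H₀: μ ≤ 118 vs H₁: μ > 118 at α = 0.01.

z = 1.53. Critical value: 2.33. Fail to reject H₀.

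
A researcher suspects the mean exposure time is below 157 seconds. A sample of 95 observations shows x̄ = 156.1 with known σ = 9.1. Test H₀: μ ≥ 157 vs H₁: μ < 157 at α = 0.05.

z = -0.964. Critical value: -1.645. Fail to reject H₀.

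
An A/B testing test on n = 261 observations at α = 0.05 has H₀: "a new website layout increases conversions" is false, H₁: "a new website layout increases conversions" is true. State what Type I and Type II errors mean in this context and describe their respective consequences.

Type I (false positive): concluding that a new website layout increases conversions when it is not — rolling out a layout that doesn't actually help — wasted engineering effort. Type II (false negative): failing to conclude that a new website layout increases conversions when it is — discarding a layout that would have improved conversions — lost revenue. Which is costlier depends on domain priorities and is a judgement call rather than a statistical fact.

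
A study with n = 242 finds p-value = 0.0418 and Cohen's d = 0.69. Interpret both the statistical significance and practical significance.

Statistically significant (p = 0.0418 < 0.05). Cohen's d = 0.69 indicates a medium effect size. Both statistical and practical significance should be considered.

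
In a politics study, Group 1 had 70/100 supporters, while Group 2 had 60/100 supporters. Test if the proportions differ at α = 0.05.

p̂₁ = 0.7, p̂₂ = 0.6, pooled p̂ = 0.65. z = 1.482. Critical: ±1.96. Fail to reject H₀.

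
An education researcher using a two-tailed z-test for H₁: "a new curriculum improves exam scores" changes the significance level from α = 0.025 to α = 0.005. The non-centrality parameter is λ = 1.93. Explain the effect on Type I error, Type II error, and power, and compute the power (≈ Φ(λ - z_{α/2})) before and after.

Decreasing α from 0.025 to 0.005:
• Type I error rate decreases (α is the Type I rate by definition).
• Critical value moves from z_{α/2} = 2.241 to 2.807, so power = Φ(λ - z_{α/2}) goes from Φ(1.93 - 2.241) = 0.378 to Φ(1.93 - 2.807) = 0.19.
• Type II error rate β = 1 - power therefore increases (0.622 → 0.81).
Appropriate when false positives are costly — here, adopting a curriculum that gives no real benefit — disruption for nothing.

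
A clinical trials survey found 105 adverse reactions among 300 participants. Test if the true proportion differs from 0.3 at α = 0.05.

p̂ = 0.35, p₀ = 0.3. z = (p̂ - p₀)/√(p₀(1-p₀)/n) = 1.89. Critical: ±1.96. Fail to reject H₀.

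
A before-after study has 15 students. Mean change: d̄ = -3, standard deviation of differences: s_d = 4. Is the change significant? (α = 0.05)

t = d̄/(s_d/√n) = -3/(4/√15) = -2.905. df = 14, critical t = ±2.145. Reject H₀.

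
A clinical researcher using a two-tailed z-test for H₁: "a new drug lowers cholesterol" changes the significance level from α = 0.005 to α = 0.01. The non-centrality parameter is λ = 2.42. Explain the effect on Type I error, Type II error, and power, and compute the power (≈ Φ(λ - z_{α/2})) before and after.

Increasing α from 0.005 to 0.01:
• Type I error rate increases (α is the Type I rate by definition).
• Critical value moves from z_{α/2} = 2.807 to 2.576, so power = Φ(λ - z_{α/2}) goes from Φ(2.42 - 2.807) = 0.349 to Φ(2.42 - 2.576) = 0.438.
• Type II error rate β = 1 - power therefore decreases (0.651 → 0.562).
Appropriate when false negatives are costly — here, shelving an effective drug — patients miss out on a treatment that would have helped.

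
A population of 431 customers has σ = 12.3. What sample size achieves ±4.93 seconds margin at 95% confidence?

Without FPC: n₀ = (1.96×12.3/4.93)² = 23.913. With FPC: n = n₀N/(n₀+N-1) = 22.7 → n = 23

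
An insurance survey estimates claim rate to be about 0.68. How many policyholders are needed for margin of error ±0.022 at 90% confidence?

n = z²p(1-p)/E² = 1.645²×0.68×0.32/0.022² = 1216.6 → n = 1217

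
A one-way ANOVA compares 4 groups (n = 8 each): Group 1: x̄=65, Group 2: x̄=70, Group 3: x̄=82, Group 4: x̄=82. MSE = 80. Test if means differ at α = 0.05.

Grand mean = 74.75. SS_between = 1782.0, MS_between = 594.0. F = 7.425, F_crit ≈ 2.947. Reject H₀.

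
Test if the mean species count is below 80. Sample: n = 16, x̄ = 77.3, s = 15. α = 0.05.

t = (77.3 - 80)/(15/√16) = -0.72, df = 15. Critical t = -1.753. Fail to reject H₀.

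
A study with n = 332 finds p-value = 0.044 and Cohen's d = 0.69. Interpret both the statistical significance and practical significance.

Statistically significant (p = 0.044 < 0.05). Cohen's d = 0.69 indicates a medium effect size. Both statistical and practical significance should be considered.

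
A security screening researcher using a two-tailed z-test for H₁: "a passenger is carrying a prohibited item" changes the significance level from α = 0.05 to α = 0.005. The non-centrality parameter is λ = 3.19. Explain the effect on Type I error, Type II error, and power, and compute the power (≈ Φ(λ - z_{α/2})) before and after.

Decreasing α from 0.05 to 0.005:
• Type I error rate decreases (α is the Type I rate by definition).
• Critical value moves from z_{α/2} = 1.96 to 2.807, so power = Φ(λ - z_{α/2}) goes from Φ(3.19 - 1.96) = 0.891 to Φ(3.19 - 2.807) = 0.649.
• Type II error rate β = 1 - power therefore increases (0.109 → 0.351).
Appropriate when false positives are costly — here, detaining an innocent passenger — delay and inconvenience.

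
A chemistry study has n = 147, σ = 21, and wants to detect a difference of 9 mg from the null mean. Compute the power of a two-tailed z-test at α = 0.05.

SE = σ/√n = 21/√147 = 1.732. Non-centrality λ = d/SE = 9/1.732 = 5.196. Power ≈ Φ(λ - z_{α/2}) = Φ(5.196 - 1.96) = Φ(3.236) = 0.999.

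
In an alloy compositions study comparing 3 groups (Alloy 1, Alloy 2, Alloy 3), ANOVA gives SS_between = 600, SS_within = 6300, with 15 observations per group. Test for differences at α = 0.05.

df_between = 2, df_within = 42. F = MS_between/MS_within = 300.0/150.0 = 2.0. F_crit ≈ 3.22. Fail to reject H₀.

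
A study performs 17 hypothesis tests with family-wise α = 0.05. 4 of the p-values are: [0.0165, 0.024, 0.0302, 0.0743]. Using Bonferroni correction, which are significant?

Bonferroni α = 0.05/17 = 0.00294. None of the given p-values are significant.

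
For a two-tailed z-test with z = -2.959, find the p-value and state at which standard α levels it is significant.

p = 2·P(Z > |-2.959|) = 2·(1 - Φ(2.959)) ≈ 0.0031. Significant at α = 0.1; Significant at α = 0.05; Significant at α = 0.01.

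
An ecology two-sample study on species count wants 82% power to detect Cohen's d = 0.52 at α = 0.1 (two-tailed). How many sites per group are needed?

z_{α/2} = 1.645, z_β = Φ⁻¹(0.82) = 0.915. For medium effect (d = 0.52): n per group = 2(z_{α/2} + z_β)²/d² = 2(1.645 + 0.915)²/0.52² = 48.5 → 49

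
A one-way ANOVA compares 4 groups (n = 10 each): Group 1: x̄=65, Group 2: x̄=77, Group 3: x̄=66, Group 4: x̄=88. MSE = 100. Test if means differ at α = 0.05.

Grand mean = 74.0. SS_between = 3500.0, MS_between = 1166.67. F = 11.667, F_crit ≈ 2.866. Reject H₀.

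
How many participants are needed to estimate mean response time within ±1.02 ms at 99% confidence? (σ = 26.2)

n = (z*σ/E)² = (2.576×26.2/1.02)² = 4378.2 → n = 4379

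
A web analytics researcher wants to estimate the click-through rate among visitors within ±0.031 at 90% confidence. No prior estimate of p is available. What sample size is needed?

Conservative approach: use p = 0.5 (maximizes p(1-p) = 0.25). n = z²(0.25)/E² = 1.645²×0.25/0.031² = 704.0 → n = 704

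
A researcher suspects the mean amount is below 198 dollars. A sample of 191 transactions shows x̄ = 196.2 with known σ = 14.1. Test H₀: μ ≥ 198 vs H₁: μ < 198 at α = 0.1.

z = -1.764. Critical value: -1.28. Reject H₀.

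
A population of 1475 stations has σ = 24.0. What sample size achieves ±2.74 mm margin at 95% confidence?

Without FPC: n₀ = (1.96×24.0/2.74)² = 294.736. With FPC: n = n₀N/(n₀+N-1) = 245.8 → n = 246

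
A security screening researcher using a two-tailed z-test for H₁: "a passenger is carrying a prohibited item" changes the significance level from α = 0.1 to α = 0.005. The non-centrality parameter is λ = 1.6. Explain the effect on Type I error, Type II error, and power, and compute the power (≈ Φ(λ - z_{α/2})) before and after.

Decreasing α from 0.1 to 0.005:
• Type I error rate decreases (α is the Type I rate by definition).
• Critical value moves from z_{α/2} = 1.645 to 2.807, so power = Φ(λ - z_{α/2}) goes from Φ(1.6 - 1.645) = 0.482 to Φ(1.6 - 2.807) = 0.114.
• Type II error rate β = 1 - power therefore increases (0.518 → 0.886).
Appropriate when false positives are costly — here, detaining an innocent passenger — delay and inconvenience.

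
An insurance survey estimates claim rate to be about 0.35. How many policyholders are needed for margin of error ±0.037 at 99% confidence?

n = z²p(1-p)/E² = 2.576²×0.35×0.65/0.037² = 1102.7 → n = 1103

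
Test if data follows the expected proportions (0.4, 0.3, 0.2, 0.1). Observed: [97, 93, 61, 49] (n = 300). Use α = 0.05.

Expected: [120.0, 90.0, 60.0, 30.0]. χ² = 16.558. df = 3, critical = 7.815. Reject H₀.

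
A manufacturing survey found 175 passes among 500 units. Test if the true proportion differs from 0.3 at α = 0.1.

p̂ = 0.35, p₀ = 0.3. z = (p̂ - p₀)/√(p₀(1-p₀)/n) = 2.44. Critical: ±1.645. Reject H₀.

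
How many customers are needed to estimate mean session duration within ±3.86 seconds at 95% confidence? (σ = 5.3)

n = (z*σ/E)² = (1.96×5.3/3.86)² = 7.2 → n = 8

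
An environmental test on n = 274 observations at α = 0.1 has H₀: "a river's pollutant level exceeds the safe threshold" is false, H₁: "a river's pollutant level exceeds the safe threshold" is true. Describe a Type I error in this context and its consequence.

Type I error: rejecting H₀ when it is true — concluding that a river's pollutant level exceeds the safe threshold when in fact it is not. Consequence: shutting down a compliant factory unnecessarily.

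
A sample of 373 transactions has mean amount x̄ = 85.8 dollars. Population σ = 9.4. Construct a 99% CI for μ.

CI = x̄ ± z*(σ/√n) = 85.8 ± 2.576(9.4/√373) = 85.8 ± 1.25 = (84.55, 87.05)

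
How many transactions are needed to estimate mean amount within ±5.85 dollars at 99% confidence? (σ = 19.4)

n = (z*σ/E)² = (2.576×19.4/5.85)² = 73.0 → n = 73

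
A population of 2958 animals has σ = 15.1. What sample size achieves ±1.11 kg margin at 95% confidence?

Without FPC: n₀ = (1.96×15.1/1.11)² = 710.919. With FPC: n = n₀N/(n₀+N-1) = 573.3 → n = 574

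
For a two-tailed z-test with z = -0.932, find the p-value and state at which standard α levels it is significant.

p = 2·P(Z > |-0.932|) = 2·(1 - Φ(0.932)) ≈ 0.3513. Not significant at any standard level.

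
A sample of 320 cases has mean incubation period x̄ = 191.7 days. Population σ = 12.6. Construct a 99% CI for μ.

CI = x̄ ± z*(σ/√n) = 191.7 ± 2.576(12.6/√320) = 191.7 ± 1.81 = (189.89, 193.51)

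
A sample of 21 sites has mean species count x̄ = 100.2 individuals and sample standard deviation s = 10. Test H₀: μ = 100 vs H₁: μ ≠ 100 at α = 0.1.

t = (x̄ - μ₀)/(s/√n) = (100.2 - 100)/(10/√21) = 0.092. df = 20, critical t = ±1.725. Fail to reject H₀.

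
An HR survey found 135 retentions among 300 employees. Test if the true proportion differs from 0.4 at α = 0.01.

p̂ = 0.45, p₀ = 0.4. z = (p̂ - p₀)/√(p₀(1-p₀)/n) = 1.768. Critical: ±2.576. Fail to reject H₀.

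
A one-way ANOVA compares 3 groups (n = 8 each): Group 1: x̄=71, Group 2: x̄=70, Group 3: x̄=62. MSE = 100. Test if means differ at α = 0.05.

Grand mean = 67.67. SS_between = 389.33, MS_between = 194.67. F = 1.947, F_crit ≈ 3.467. Fail to reject H₀.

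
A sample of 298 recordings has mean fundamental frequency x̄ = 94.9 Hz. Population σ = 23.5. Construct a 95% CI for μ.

CI = x̄ ± z*(σ/√n) = 94.9 ± 1.96(23.5/√298) = 94.9 ± 2.67 = (92.23, 97.57)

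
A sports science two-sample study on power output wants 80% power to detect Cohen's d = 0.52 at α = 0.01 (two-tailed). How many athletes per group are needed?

z_{α/2} = 2.576, z_β = Φ⁻¹(0.8) = 0.842. For medium effect (d = 0.52): n per group = 2(z_{α/2} + z_β)²/d² = 2(2.576 + 0.842)²/0.52² = 86.4 → 87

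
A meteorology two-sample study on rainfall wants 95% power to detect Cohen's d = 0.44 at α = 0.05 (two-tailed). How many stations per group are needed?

z_{α/2} = 1.96, z_β = Φ⁻¹(0.95) = 1.645. For small effect (d = 0.44): n per group = 2(z_{α/2} + z_β)²/d² = 2(1.96 + 1.645)²/0.44² = 134.3 → 135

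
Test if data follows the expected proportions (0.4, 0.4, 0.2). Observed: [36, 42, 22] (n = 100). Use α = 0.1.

Expected: [40.0, 40.0, 20.0]. χ² = 0.7. df = 2, critical = 4.605. Fail to reject H₀.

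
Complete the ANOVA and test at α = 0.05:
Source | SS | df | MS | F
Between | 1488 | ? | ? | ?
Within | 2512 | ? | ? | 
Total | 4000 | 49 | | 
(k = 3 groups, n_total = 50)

df_between = 2, df_within = 47. MS_between = 744.0, MS_within = 53.45. F = 13.92, F_crit ≈ 3.195. Reject H₀.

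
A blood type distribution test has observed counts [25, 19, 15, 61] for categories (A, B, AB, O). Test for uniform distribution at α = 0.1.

Expected = 30 each. χ² = Σ(O-E)²/E = 44.4. df = 3, critical value = 6.251. Reject H₀.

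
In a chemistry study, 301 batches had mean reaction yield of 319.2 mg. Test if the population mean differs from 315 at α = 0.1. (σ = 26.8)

z = (x̄ - μ₀)/(σ/√n) = (319.2 - 315)/(26.8/√301) = 2.719. Critical value: ±1.645. Since |2.719| > 1.645, Reject H₀.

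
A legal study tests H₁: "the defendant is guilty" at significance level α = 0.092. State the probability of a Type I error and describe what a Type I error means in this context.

P(Type I error) = α = 0.092. A Type I error is rejecting H₀ when H₀ is actually true (false positive) — here, concluding that the defendant is guilty when in fact this is not the case. Consequence: convicting an innocent person.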